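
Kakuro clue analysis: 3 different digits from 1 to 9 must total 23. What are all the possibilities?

3 distinct digits from 1–9 sum between 6 and 24.
Only one set works: {6,8,9}.

{6,8,9}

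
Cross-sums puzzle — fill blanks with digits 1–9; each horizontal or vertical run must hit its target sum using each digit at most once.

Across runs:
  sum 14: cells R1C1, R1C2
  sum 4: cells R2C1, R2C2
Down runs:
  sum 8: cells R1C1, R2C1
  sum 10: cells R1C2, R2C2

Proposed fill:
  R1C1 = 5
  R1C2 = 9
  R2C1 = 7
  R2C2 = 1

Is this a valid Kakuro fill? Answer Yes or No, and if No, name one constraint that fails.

No — the down run R1C1–R2C1 sums to 12, not 8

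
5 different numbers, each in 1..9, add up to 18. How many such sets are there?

3

5 distinct digits from 1–9 sum between 15 and 35.
Enumerating: {1,2,3,4,8}, {1,2,3,5,7}, {1,2,4,5,6}.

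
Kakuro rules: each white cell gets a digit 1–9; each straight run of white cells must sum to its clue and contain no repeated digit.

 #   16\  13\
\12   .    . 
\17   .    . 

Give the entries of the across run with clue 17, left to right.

9, 8

17 in 2 cells must be {8,9}; 16 in 2 cells must be {7,9}.
The 17 across and the 16 down share only 9, so R2C1 = 9.
R2C2 = 17 − 9 = 8 completes the 17 across.
R1C1 = 16 − 9 = 7 completes the 16 down.
R1C2 = 12 − 7 = 5 completes the 12 across.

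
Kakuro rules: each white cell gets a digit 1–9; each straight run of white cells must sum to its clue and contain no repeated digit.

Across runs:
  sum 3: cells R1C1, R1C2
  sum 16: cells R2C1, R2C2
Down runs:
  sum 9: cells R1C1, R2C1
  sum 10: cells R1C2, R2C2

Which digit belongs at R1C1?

2

3 in 2 cells must be {1,2}; 16 in 2 cells must be {7,9}.
The 16 across and the 9 down share only 7, so R2C1 = 7.
R2C2 = 16 − 7 = 9 completes the 16 across.
R1C1 = 9 − 7 = 2 completes the 9 down.
R1C2 = 3 − 2 = 1 completes the 3 across.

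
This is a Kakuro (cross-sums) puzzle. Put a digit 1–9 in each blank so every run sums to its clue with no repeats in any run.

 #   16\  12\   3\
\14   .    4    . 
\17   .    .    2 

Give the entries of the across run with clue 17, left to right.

7 8 2

16 in 2 cells must be {7,9}; 3 in 2 cells must be {1,2}.
R1C3 = 3 − 2 = 1 completes the 3 down.
R2C2 = 12 − 4 = 8 completes the 12 down.
R1C1 = 14 − 5 = 9 completes the 14 across.
R2C1 = 17 − 10 = 7 completes the 17 across.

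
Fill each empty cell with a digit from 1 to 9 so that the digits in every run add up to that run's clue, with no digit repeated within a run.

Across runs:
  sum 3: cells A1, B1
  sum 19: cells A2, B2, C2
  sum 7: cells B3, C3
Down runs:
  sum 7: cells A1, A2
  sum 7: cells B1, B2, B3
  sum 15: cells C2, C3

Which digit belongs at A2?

3 in 2 cells must be {1,2}; 7 in 3 cells must be {1,2,4}.
The 7 across and the 15 down share only 6, so C3 = 6.
C2 = 15 − 6 = 9 completes the 15 down.
B3 = 7 − 6 = 1 completes the 7 across.
B1 = 2: the only remaining digit allowed by both the 3 across and the 7 down.
B2 = 7 − 3 = 4 completes the 7 down.
A1 = 3 − 2 = 1 completes the 3 across.
A2 = 19 − 13 = 6 completes the 19 across.

6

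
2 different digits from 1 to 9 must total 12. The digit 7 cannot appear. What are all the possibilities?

2 distinct digits from 1–9 sum between 3 and 17.
Dropping sets that contain 7.

{3,9}; {4,8}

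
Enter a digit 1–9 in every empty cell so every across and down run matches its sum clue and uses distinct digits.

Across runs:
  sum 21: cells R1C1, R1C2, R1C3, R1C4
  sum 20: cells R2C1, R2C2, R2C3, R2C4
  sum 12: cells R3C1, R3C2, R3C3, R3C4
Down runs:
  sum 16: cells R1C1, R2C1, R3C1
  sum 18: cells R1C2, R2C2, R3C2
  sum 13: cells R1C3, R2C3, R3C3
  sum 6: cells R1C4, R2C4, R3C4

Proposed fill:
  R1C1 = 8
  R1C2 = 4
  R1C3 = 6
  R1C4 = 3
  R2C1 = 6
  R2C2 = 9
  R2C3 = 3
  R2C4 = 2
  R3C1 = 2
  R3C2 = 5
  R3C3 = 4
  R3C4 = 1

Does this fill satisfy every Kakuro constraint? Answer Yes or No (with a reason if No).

Across: 8+4+6+3=21; 6+9+3+2=20; 2+5+4+1=12. Down: 8+6+2=16; 4+9+5=18; 6+3+4=13; 3+2+1=6. No digit repeats within any run.

Yes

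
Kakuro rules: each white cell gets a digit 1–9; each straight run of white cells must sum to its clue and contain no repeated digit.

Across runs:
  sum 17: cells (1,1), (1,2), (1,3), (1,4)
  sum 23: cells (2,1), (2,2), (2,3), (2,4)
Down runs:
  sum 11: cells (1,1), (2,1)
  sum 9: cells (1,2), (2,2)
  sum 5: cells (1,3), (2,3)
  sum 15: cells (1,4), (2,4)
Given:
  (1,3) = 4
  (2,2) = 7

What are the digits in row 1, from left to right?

(1,2) = 9 − 7 = 2 completes the 9 down.
(2,3) = 5 − 4 = 1 completes the 5 down.
No cell is forced outright now. (2,1) can only be 6 or 9 (the digits allowed by both its 23 across and its 11 down). If (2,1) = 9: then (1,1) would have to be in {3,5,6,8} for the 17 across but in {2} for the 11 down — contradiction. So (2,1) = 6.
(1,1) = 11 − 6 = 5 completes the 11 down.
(1,4) = 17 − 11 = 6 completes the 17 across.
(2,4) = 23 − 14 = 9 completes the 23 across.

5 2 4 6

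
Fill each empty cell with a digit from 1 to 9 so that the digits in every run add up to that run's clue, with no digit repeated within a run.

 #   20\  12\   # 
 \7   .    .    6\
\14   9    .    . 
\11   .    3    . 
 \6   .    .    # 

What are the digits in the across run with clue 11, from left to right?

6 3 2

No cell is forced outright now. R2C2 can only be 1 or 2 (the digits allowed by both its 14 across and its 12 down). If R2C2 = 2: then R2C3 would have to be in {3} for the 14 across but in {1,2,4,5} for the 6 down — contradiction. So R2C2 = 1.
R2C3 = 14 − 10 = 4 completes the 14 across.
R3C3 = 6 − 4 = 2 completes the 6 down.
Given what's placed, R4C2 must be 2 to fit the 6 across and 12 down.
R1C2 = 12 − 6 = 6 completes the 12 down.
R3C1 = 11 − 5 = 6 completes the 11 across.
R4C1 = 6 − 2 = 4 completes the 6 across.
R1C1 = 7 − 6 = 1 completes the 7 across.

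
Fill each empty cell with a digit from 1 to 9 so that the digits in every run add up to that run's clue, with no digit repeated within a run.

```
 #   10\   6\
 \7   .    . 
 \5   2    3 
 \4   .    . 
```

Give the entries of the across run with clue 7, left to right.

4 in 2 cells must be {1,3}; 6 in 3 cells must be {1,2,3}.
R3C2 = 1: the only remaining digit allowed by both the 4 across and the 6 down.
R1C2 = 6 − 4 = 2 completes the 6 down.
R3C1 = 4 − 1 = 3 completes the 4 across.
R1C1 = 7 − 2 = 5 completes the 7 across.

5 2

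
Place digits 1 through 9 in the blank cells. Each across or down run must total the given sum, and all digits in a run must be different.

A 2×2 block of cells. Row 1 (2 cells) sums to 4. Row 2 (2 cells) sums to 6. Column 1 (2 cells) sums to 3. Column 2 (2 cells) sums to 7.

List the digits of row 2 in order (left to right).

4 in 2 cells must be {1,3}; 3 in 2 cells must be {1,2}.
The 4 across and the 3 down share only 1, so (1,1) = 1.
(1,2) = 4 − 1 = 3 completes the 4 across.
(2,1) = 3 − 1 = 2 completes the 3 down.
(2,2) = 6 − 2 = 4 completes the 6 across.

2, 4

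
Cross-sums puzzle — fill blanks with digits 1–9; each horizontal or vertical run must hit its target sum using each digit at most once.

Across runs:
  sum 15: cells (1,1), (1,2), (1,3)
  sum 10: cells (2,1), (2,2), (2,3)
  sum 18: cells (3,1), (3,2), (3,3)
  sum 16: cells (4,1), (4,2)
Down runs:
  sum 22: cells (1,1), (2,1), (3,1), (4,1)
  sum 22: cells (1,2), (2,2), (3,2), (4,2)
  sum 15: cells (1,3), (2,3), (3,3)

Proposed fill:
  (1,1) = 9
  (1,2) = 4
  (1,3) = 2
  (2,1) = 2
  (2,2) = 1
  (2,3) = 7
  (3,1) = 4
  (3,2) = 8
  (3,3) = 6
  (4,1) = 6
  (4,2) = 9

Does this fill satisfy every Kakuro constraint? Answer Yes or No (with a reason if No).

No — the down run (1,1)–(4,1) sums to 21, not 22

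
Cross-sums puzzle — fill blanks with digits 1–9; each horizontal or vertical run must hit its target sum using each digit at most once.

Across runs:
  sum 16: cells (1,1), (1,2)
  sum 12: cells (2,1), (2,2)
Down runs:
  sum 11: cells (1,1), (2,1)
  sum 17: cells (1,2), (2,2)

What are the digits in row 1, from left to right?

7 9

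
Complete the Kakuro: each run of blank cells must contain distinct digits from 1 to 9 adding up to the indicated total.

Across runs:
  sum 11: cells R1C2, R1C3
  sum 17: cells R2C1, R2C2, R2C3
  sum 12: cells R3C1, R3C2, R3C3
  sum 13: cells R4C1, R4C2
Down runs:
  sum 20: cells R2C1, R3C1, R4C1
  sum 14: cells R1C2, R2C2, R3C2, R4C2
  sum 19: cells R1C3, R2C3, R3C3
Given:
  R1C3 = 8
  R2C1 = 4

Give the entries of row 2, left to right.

R1C2 = 11 − 8 = 3 completes the 11 across.
Nothing is forced directly, so branch on R3C1, whose candidates are 7 or 9. If R3C1 = 9: that forces R3C3 = 2, R4C1 = 7, R4C2 = 6, after which R2C2 would have to be in {5,6,7,8} for the 17 across but in {1,4} for the 14 down — contradiction. So R3C1 = 7.
R4C1 = 20 − 11 = 9 completes the 20 down.
R4C2 = 13 − 9 = 4 completes the 13 across.
No cell is forced outright now. R2C2 can only be 5 or 6 (the digits allowed by both its 17 across and its 14 down). If R2C2 = 5: then R2C3 would have to be in {8} for the 17 across but in {2,4,5,6,7,9} for the 19 down — contradiction. So R2C2 = 6.
R2C3 = 17 − 10 = 7 completes the 17 across.
R3C2 = 14 − 13 = 1 completes the 14 down.
R3C3 = 12 − 8 = 4 completes the 12 across.

4, 6, 7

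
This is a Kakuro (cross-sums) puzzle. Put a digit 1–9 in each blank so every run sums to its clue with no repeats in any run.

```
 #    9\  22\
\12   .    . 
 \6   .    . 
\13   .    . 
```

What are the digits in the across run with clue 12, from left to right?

The 6 across and the 22 down share only 5, so R2C2 = 5.
R2C1 = 6 − 5 = 1 completes the 6 across.
Nothing is forced directly, so branch on R1C1, whose candidates are 3 or 5. If R1C1 = 5: then R1C2 would have to be in {7} for the 12 across but in {8,9} for the 22 down — contradiction. So R1C1 = 3.
R1C2 = 12 − 3 = 9 completes the 12 across.
R3C1 = 9 − 4 = 5 completes the 9 down.
R3C2 = 13 − 5 = 8 completes the 13 across.

3 9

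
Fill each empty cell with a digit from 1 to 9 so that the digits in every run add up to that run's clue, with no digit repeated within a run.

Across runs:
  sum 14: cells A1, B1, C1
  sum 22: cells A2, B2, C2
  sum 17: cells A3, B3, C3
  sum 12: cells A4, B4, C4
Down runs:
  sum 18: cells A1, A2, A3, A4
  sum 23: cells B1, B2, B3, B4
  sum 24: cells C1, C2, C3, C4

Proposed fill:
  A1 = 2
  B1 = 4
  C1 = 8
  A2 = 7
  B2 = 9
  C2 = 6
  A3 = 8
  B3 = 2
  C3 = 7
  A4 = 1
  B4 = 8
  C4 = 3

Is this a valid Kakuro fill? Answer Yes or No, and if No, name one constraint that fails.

Yes

Across: 2+4+8=14; 7+9+6=22; 8+2+7=17; 1+8+3=12. Down: 2+7+8+1=18; 4+9+2+8=23; 8+6+7+3=24. No digit repeats within any run.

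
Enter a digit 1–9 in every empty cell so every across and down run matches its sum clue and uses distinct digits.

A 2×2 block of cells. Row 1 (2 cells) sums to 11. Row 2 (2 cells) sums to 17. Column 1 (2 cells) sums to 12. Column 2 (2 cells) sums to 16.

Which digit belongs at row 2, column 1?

8

17 in 2 cells must be {8,9}; 16 in 2 cells must be {7,9}.
The 17 across and the 16 down share only 9, so (2,2) = 9.
(1,2) = 16 − 9 = 7 completes the 16 down.
(2,1) = 17 − 9 = 8 completes the 17 across.
(1,1) = 11 − 7 = 4 completes the 11 across.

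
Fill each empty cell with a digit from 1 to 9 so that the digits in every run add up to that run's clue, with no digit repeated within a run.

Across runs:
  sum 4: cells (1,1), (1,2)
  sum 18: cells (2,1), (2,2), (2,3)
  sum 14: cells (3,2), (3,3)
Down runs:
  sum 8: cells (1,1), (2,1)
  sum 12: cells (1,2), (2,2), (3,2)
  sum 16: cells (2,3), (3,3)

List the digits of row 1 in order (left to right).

4 in 2 cells must be {1,3}; 16 in 2 cells must be {7,9}.
The 14 across and the 16 down share only 9, so (3,3) = 9.
(2,3) = 16 − 9 = 7 completes the 16 down.
(3,2) = 14 − 9 = 5 completes the 14 across.
No cell is forced outright now. (2,2) can only be 3 or 6 (the digits allowed by both its 18 across and its 12 down). If (2,2) = 3: then (1,2) would have to be in {1,3} for the 4 across but in {4} for the 12 down — contradiction. So (2,2) = 6.
(1,2) = 12 − 11 = 1 completes the 12 down.
(2,1) = 18 − 13 = 5 completes the 18 across.
(1,1) = 4 − 1 = 3 completes the 4 across.

3 1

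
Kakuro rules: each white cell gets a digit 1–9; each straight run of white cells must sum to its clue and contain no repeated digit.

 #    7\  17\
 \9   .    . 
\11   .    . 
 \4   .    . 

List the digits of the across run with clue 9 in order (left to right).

4 in 2 cells must be {1,3}; 7 in 3 cells must be {1,2,4}.
The 4 across and the 7 down share only 1, so R3C1 = 1.
R3C2 = 4 − 1 = 3 completes the 4 across.
Nothing is forced directly, so branch on R1C1, whose candidates are 2 or 4. If R1C1 = 2: then R1C2 would have to be in {7} for the 9 across but in {5,6,8,9} for the 17 down — contradiction. So R1C1 = 4.
R1C2 = 9 − 4 = 5 completes the 9 across.
R2C1 = 7 − 5 = 2 completes the 7 down.
R2C2 = 11 − 2 = 9 completes the 11 across.

4, 5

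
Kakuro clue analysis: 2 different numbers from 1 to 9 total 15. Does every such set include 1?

No

Counterexample: {6,9} sums to 15 without using 1.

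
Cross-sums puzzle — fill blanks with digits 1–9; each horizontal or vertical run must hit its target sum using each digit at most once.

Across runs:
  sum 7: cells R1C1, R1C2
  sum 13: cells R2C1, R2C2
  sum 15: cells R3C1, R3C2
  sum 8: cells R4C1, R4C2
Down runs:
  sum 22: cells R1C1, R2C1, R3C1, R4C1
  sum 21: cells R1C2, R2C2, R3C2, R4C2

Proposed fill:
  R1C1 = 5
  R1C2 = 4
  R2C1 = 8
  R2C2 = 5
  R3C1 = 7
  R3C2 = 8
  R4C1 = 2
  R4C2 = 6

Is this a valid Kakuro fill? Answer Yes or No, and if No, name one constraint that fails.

No — the down run R1C2–R4C2 sums to 23, not 21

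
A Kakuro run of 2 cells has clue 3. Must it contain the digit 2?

Yes

The only way to make 3 from 2 distinct digits is {1,2}, which contains 2.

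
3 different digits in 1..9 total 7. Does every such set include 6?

The only way to make 7 from 3 distinct digits is {1,2,4}, which does not contain 6.

No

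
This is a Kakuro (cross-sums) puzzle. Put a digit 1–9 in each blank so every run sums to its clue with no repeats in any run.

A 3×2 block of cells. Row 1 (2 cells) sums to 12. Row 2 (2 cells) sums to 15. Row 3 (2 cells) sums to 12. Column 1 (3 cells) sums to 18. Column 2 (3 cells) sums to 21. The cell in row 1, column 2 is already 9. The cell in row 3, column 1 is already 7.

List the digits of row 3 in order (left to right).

7, 5

(1,1) = 12 − 9 = 3 completes the 12 across.
(2,1) = 18 − 10 = 8 completes the 18 down.
(2,2) = 15 − 8 = 7 completes the 15 across.
(3,2) = 12 − 7 = 5 completes the 12 across.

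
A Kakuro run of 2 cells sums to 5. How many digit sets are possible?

2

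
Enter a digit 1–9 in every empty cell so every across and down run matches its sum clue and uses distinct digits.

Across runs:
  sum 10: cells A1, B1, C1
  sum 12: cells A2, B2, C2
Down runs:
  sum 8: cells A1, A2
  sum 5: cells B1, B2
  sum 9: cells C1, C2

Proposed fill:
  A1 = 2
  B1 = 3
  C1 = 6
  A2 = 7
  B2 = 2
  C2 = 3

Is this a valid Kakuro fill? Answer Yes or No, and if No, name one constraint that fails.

No — the across run A1–C1 sums to 11, not 10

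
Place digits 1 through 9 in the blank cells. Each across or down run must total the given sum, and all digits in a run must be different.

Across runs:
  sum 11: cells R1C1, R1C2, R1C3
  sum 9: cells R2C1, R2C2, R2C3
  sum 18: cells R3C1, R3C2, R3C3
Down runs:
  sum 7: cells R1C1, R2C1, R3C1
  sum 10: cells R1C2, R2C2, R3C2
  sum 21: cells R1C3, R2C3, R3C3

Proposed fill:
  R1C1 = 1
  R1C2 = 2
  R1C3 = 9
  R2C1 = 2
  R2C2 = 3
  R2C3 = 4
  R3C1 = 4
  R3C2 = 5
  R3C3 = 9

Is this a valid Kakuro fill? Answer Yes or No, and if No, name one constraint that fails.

No — the across run R1C1–R1C3 sums to 12, not 11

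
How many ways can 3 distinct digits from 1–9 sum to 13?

7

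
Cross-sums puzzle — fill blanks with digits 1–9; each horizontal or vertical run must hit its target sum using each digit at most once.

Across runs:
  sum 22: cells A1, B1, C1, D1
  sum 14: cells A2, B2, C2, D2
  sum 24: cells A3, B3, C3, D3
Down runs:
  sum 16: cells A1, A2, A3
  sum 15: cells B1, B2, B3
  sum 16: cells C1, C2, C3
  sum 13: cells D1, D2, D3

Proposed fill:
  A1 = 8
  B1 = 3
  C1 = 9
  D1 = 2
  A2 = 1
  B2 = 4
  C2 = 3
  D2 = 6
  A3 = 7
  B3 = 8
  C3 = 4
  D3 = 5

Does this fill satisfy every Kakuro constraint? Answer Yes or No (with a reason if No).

Across: 8+3+9+2=22; 1+4+3+6=14; 7+8+4+5=24. Down: 8+1+7=16; 3+4+8=15; 9+3+4=16; 2+6+5=13. No digit repeats within any run.

Yes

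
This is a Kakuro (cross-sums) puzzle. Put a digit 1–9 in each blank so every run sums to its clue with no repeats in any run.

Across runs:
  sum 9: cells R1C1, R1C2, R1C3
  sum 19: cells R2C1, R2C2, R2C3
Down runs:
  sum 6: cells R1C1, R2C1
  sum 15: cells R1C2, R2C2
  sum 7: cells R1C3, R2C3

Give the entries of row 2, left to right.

4 9 6

The 9 across and the 15 down share only 6, so R1C2 = 6.
R2C2 = 15 − 6 = 9 completes the 15 down.
Nothing is forced directly, so branch on R2C1, whose candidates are 2 or 4. If R2C1 = 2: then R1C1 would have to be in {1,2} for the 9 across but in {4} for the 6 down — contradiction. So R2C1 = 4.
R1C1 = 6 − 4 = 2 completes the 6 down.
R1C3 = 9 − 8 = 1 completes the 9 across.
R2C3 = 19 − 13 = 6 completes the 19 across.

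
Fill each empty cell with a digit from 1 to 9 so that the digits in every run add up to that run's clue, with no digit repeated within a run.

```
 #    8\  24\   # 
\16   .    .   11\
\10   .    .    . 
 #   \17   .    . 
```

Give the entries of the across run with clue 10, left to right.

1 7 2

16 in 2 cells must be {7,9}; 17 in 2 cells must be {8,9}; 24 in 3 cells must be {7,8,9}.
The 16 across and the 8 down share only 7, so R1C1 = 7.
R1C2 = 16 − 7 = 9 completes the 16 across.
R2C1 = 8 − 7 = 1 completes the 8 down.
R2C2 = 7: the only remaining digit allowed by both the 10 across and the 24 down.
R2C3 = 10 − 8 = 2 completes the 10 across.
R3C2 = 24 − 16 = 8 completes the 24 down.
R3C3 = 17 − 8 = 9 completes the 17 across.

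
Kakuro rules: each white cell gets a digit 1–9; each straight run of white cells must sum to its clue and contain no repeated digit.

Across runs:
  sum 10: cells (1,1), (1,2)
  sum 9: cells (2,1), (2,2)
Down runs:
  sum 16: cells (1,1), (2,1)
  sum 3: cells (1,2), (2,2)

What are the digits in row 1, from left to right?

9 1

16 in 2 cells must be {7,9}; 3 in 2 cells must be {1,2}.
The 9 across and the 16 down share only 7, so (2,1) = 7.
(2,2) = 9 − 7 = 2 completes the 9 across.
(1,1) = 16 − 7 = 9 completes the 16 down.
(1,2) = 10 − 9 = 1 completes the 10 across.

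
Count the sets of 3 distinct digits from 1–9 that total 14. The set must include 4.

3

3 distinct digits from 1–9 sum between 6 and 24.
Keeping only sets containing 4.
Enumerating: {1,4,9}, {2,4,8}, {3,4,7}.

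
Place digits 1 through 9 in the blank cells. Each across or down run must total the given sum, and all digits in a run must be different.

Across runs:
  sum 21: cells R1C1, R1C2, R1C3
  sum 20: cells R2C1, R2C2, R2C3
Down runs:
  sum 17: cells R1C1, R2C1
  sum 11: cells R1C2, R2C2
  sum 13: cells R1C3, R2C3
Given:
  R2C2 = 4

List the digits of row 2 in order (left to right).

17 in 2 cells must be {8,9}.
R1C2 = 11 − 4 = 7 completes the 11 down.
Given what's placed, R2C1 must be 9 to fit the 20 across and 17 down.
R2C3 = 20 − 13 = 7 completes the 20 across.
R1C1 = 17 − 9 = 8 completes the 17 down.
R1C3 = 21 − 15 = 6 completes the 21 across.

9 4 7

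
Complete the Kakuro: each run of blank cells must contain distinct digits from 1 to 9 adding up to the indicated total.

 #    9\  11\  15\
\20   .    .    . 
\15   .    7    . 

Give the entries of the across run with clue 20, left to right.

R1C2 = 11 − 7 = 4 completes the 11 down.
R2C3 = 6: the only remaining digit allowed by both the 15 across and the 15 down.
R1C1 = 7: the only remaining digit allowed by both the 20 across and the 9 down.
R1C3 = 20 − 11 = 9 completes the 20 across.
R2C1 = 15 − 13 = 2 completes the 15 across.

7 4 9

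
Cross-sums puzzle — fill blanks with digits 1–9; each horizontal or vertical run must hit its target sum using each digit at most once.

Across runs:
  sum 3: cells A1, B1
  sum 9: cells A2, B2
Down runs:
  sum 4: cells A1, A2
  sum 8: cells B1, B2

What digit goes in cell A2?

3

3 in 2 cells must be {1,2}; 4 in 2 cells must be {1,3}.
The 3 across and the 4 down share only 1, so A1 = 1.
B1 = 3 − 1 = 2 completes the 3 across.
A2 = 4 − 1 = 3 completes the 4 down.
B2 = 9 − 3 = 6 completes the 9 across.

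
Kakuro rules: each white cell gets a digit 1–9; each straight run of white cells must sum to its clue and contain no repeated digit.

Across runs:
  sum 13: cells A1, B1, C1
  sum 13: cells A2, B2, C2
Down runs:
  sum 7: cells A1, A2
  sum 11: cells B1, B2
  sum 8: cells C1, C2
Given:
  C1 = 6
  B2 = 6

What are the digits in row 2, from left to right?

5 6 2

B1 = 11 − 6 = 5 completes the 11 down.
C2 = 8 − 6 = 2 completes the 8 down.
A1 = 13 − 11 = 2 completes the 13 across.
A2 = 13 − 8 = 5 completes the 13 across.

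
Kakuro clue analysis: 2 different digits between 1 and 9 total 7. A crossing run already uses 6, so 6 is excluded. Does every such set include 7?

No

Counterexample: {2,5} sums to 7 under that restriction without using 7.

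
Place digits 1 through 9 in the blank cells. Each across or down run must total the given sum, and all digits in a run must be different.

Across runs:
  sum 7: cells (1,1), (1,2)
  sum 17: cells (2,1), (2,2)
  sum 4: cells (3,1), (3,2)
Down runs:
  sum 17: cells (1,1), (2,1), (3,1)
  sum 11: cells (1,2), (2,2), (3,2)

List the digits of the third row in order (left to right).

3 1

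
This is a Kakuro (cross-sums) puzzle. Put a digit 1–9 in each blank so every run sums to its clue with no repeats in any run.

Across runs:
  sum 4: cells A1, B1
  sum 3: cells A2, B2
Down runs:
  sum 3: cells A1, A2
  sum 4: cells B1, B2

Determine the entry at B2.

4 in 2 cells must be {1,3}; 3 in 2 cells must be {1,2}.
The 4 across and the 3 down share only 1, so A1 = 1.
B1 = 4 − 1 = 3 completes the 4 across.
A2 = 3 − 1 = 2 completes the 3 down.
B2 = 3 − 2 = 1 completes the 3 across.

1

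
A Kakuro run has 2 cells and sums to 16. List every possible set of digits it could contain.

{7,9}

2 distinct digits from 1–9 sum between 3 and 17.
Only one set works: {7,9}.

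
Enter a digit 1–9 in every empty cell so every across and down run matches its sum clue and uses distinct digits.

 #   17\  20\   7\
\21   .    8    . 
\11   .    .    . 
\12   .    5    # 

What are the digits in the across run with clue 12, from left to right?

7, 5

R2C2 = 20 − 13 = 7 completes the 20 down.
R3C1 = 12 − 5 = 7 completes the 12 across.
Given what's placed, R2C1 must be 1 to fit the 11 across and 17 down.
R2C3 = 11 − 8 = 3 completes the 11 across.
R1C1 = 17 − 8 = 9 completes the 17 down.
R1C3 = 21 − 17 = 4 completes the 21 across.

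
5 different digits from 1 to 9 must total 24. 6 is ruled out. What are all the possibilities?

{1,2,4,8,9}; {1,2,5,7,9}; {1,3,4,7,9}; {1,3,5,7,8}; {2,3,4,7,8}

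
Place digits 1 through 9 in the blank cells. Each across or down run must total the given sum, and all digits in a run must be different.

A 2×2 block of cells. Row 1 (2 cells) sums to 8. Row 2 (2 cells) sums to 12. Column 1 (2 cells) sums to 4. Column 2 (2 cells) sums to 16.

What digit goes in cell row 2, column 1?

3

4 in 2 cells must be {1,3}; 16 in 2 cells must be {7,9}.
The 8 across and the 16 down share only 7, so (1,2) = 7.
The 12 across and the 4 down share only 3, so (2,1) = 3.
(2,2) = 12 − 3 = 9 completes the 12 across.
(1,1) = 8 − 7 = 1 completes the 8 across.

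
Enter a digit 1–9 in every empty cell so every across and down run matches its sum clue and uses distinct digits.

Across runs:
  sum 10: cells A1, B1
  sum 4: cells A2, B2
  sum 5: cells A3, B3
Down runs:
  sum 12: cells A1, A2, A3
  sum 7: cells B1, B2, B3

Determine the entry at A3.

1

4 in 2 cells must be {1,3}; 7 in 3 cells must be {1,2,4}.
The 4 across and the 7 down share only 1, so B2 = 1.
A2 = 4 − 1 = 3 completes the 4 across.
Nothing is forced directly, so branch on B1, whose candidates are 2 or 4. If B1 = 4: then A1 would have to be in {6} for the 10 across but in {1,2,4,5,7,8} for the 12 down — contradiction. So B1 = 2.
A1 = 10 − 2 = 8 completes the 10 across.
A3 = 12 − 11 = 1 completes the 12 down.
B3 = 5 − 1 = 4 completes the 5 across.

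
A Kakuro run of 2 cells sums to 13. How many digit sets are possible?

3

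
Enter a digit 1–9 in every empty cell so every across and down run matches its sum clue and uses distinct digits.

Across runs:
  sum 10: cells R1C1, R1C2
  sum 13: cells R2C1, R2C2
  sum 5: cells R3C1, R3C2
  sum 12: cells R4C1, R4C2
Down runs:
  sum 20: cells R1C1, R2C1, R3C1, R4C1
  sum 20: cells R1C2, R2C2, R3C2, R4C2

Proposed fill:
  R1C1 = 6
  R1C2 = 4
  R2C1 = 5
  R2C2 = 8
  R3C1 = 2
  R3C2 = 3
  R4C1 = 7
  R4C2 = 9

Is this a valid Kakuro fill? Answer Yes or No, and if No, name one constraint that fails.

No — the across run R4C1–R4C2 sums to 16, not 12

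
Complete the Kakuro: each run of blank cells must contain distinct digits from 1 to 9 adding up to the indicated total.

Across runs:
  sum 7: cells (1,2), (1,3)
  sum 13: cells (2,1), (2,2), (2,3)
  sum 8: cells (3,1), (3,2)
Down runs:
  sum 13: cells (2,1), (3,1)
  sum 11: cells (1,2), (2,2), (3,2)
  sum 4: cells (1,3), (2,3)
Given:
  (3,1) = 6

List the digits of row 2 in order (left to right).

4 in 2 cells must be {1,3}.
(2,1) = 13 − 6 = 7 completes the 13 down.
Given what's placed, (2,3) must be 1 to fit the 13 across and 4 down.
(3,2) = 8 − 6 = 2 completes the 8 across.
(1,3) = 4 − 1 = 3 completes the 4 down.
(2,2) = 13 − 8 = 5 completes the 13 across.
(1,2) = 7 − 3 = 4 completes the 7 across.

7 5 1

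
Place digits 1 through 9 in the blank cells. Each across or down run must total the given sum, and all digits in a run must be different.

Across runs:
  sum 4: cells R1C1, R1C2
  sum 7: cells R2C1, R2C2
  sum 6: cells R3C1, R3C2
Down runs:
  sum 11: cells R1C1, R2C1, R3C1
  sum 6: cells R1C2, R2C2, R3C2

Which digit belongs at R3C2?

4 in 2 cells must be {1,3}; 6 in 3 cells must be {1,2,3}.
Nothing is forced directly, so branch on R1C1, whose candidates are 1 or 3. If R1C1 = 3: that forces R1C2 = 1, R3C2 = 2, R2C2 = 3, after which R3C1 would have to be in {4} for the 6 across but in {1,2,6,7} for the 11 down — contradiction. So R1C1 = 1.
R1C2 = 4 − 1 = 3 completes the 4 across.
Nothing is forced directly, so branch on R2C2, whose candidates are 1 or 2. If R2C2 = 2: then R2C1 would have to be in {5} for the 7 across but in {2,3,4,6,7,8} for the 11 down — contradiction. So R2C2 = 1.
R2C1 = 7 − 1 = 6 completes the 7 across.
R3C1 = 11 − 7 = 4 completes the 11 down.
R3C2 = 6 − 4 = 2 completes the 6 across.

2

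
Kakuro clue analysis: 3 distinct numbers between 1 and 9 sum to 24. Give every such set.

{7,8,9}

3 distinct digits from 1–9 sum between 6 and 24.
Only one set works: {7,8,9}.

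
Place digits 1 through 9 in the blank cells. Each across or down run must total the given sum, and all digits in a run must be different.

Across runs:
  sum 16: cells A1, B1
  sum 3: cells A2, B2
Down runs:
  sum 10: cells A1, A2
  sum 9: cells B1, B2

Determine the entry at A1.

16 in 2 cells must be {7,9}; 3 in 2 cells must be {1,2}.
The 16 across and the 9 down share only 7, so B1 = 7.
B2 = 9 − 7 = 2 completes the 9 down.
A1 = 16 − 7 = 9 completes the 16 across.
A2 = 3 − 2 = 1 completes the 3 across.

9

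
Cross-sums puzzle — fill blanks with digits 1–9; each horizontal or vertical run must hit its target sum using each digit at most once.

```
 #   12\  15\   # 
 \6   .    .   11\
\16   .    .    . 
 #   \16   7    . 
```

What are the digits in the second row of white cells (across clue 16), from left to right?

8, 6, 2

16 in 2 cells must be {7,9}.
R3C3 = 16 − 7 = 9 completes the 16 across.
R2C3 = 11 − 9 = 2 completes the 11 down.
Nothing is forced directly, so branch on R1C1, whose candidates are 4 or 5. If R1C1 = 5: then R1C2 would have to be in {1} for the 6 across but in {2,3,5,6} for the 15 down — contradiction. So R1C1 = 4.
R1C2 = 6 − 4 = 2 completes the 6 across.
R2C1 = 12 − 4 = 8 completes the 12 down.
R2C2 = 16 − 10 = 6 completes the 16 across.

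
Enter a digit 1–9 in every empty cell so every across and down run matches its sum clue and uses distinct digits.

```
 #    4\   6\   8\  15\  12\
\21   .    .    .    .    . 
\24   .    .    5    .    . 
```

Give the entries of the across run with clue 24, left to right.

4 in 2 cells must be {1,3}.
R1C3 = 8 − 5 = 3 completes the 8 down.
Given what's placed, R1C1 must be 1 to fit the 21 across and 4 down.
R2C1 = 4 − 1 = 3 completes the 4 down.
Nothing is forced directly, so branch on R2C2, whose candidates are 1 or 2. If R2C2 = 2: that forces R1C2 = 4, R2C5 = 8, after which R1C5 would have to be in {5,6,7,8} for the 21 across but in {4} for the 12 down — contradiction. So R2C2 = 1.
R1C2 = 6 − 1 = 5 completes the 6 down.
R1C4 = 8: the only remaining digit allowed by both the 21 across and the 15 down.
R1C5 = 21 − 17 = 4 completes the 21 across.
R2C4 = 15 − 8 = 7 completes the 15 down.
R2C5 = 24 − 16 = 8 completes the 24 across.

3 1 5 7 8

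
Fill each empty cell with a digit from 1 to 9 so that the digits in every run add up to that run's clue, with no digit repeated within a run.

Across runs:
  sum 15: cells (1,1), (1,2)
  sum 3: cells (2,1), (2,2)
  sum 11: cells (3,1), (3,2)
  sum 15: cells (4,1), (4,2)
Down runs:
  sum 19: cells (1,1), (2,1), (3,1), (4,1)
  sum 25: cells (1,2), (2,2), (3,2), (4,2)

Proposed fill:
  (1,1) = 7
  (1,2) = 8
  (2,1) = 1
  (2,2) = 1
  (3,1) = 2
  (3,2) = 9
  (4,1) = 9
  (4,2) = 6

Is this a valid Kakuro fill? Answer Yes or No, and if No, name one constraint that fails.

No — the across run (2,1)–(2,2) sums to 2, not 3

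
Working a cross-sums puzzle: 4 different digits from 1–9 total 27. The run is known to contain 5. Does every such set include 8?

The only way to make 27 from 4 distinct digits under that restriction is {5,6,7,9}, which does not contain 8.

No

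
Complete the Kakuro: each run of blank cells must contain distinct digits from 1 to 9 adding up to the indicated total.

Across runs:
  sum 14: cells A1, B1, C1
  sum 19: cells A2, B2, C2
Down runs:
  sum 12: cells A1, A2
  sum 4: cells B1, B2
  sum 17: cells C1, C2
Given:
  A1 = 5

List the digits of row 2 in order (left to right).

7, 3, 9

4 in 2 cells must be {1,3}; 17 in 2 cells must be {8,9}.
Given what's placed, C1 must be 8 to fit the 14 across and 17 down.
A2 = 12 − 5 = 7 completes the 12 down.
Given what's placed, B2 must be 3 to fit the 19 across and 4 down.
C2 = 19 − 10 = 9 completes the 19 across.
B1 = 14 − 13 = 1 completes the 14 across.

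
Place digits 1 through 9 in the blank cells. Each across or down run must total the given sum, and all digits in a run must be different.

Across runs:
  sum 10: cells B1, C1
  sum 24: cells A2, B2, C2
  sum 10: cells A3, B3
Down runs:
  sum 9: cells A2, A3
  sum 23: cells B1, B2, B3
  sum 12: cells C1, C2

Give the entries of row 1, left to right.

6 4

24 in 3 cells must be {7,8,9}; 23 in 3 cells must be {6,8,9}.
Nothing is forced directly, so branch on A2, whose candidates are 7 or 8. If A2 = 8: that forces B2 = 9, C2 = 7, A3 = 1, after which B3 would have to be in {9} for the 10 across but in {6,8} for the 23 down — contradiction. So A2 = 7.
A3 = 9 − 7 = 2 completes the 9 down.
B3 = 10 − 2 = 8 completes the 10 across.
B2 = 9: the only remaining digit allowed by both the 24 across and the 23 down.
C2 = 24 − 16 = 8 completes the 24 across.
B1 = 23 − 17 = 6 completes the 23 down.
C1 = 10 − 6 = 4 completes the 10 across.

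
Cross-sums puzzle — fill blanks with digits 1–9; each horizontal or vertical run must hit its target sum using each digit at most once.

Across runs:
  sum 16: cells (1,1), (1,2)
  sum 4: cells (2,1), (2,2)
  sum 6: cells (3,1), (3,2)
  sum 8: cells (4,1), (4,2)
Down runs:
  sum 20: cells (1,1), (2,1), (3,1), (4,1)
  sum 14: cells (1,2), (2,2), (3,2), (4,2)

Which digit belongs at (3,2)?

4

16 in 2 cells must be {7,9}; 4 in 2 cells must be {1,3}.
Only 7 fits (1,2) under both its across sum 16 and down sum 14.
Given what's placed, (2,2) must be 1 to fit the 4 across and 14 down.
(4,2) = 2: the only remaining digit allowed by both the 8 across and the 14 down.
(1,1) = 16 − 7 = 9 completes the 16 across.
(2,1) = 4 − 1 = 3 completes the 4 across.
(3,2) = 14 − 10 = 4 completes the 14 down.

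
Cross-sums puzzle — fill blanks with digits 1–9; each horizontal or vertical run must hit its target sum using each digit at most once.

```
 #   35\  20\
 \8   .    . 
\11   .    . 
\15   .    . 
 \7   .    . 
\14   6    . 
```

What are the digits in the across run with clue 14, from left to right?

6 8

35 in 5 cells must be {5,6,7,8,9}.
R4C1 = 5: the only remaining digit allowed by both the 7 across and the 35 down.
R4C2 = 7 − 5 = 2 completes the 7 across.
R5C2 = 14 − 6 = 8 completes the 14 across.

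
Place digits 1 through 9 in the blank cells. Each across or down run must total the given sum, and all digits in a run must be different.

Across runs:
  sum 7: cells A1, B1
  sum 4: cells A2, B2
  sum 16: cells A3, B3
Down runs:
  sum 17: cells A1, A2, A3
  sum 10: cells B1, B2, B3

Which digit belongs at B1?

4 in 2 cells must be {1,3}; 16 in 2 cells must be {7,9}.
The 16 across and the 10 down share only 7, so B3 = 7.
Given what's placed, B2 must be 1 to fit the 4 across and 10 down.
A3 = 16 − 7 = 9 completes the 16 across.
B1 = 10 − 8 = 2 completes the 10 down.
A2 = 4 − 1 = 3 completes the 4 across.
A1 = 7 − 2 = 5 completes the 7 across.

2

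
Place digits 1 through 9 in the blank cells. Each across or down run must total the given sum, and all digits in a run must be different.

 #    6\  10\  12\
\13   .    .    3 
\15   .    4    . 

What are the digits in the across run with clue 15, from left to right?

2, 4, 9

R1C2 = 10 − 4 = 6 completes the 10 down.
R2C3 = 12 − 3 = 9 completes the 12 down.
R1C1 = 13 − 9 = 4 completes the 13 across.
R2C1 = 15 − 13 = 2 completes the 15 across.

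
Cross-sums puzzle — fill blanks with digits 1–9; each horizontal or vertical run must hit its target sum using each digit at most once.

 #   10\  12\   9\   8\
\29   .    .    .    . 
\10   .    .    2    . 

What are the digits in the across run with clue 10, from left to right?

29 in 4 cells must be {5,7,8,9}; 10 in 4 cells must be {1,2,3,4}.
R1C3 = 9 − 2 = 7 completes the 9 down.
R1C4 = 5: the only remaining digit allowed by both the 29 across and the 8 down.
R2C4 = 8 − 5 = 3 completes the 8 down.
Given what's placed, R2C2 must be 4 to fit the 10 across and 12 down.
R1C2 = 12 − 4 = 8 completes the 12 down.
R2C1 = 10 − 9 = 1 completes the 10 across.
R1C1 = 29 − 20 = 9 completes the 29 across.

1 4 2 3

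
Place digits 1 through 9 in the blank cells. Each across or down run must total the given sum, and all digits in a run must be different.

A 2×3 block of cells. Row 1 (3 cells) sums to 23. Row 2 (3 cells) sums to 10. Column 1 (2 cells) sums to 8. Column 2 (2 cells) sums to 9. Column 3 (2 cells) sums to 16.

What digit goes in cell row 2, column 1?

2

23 in 3 cells must be {6,8,9}; 16 in 2 cells must be {7,9}.
The 23 across and the 8 down share only 6, so (1,1) = 6.
Given what's placed, (1,2) must be 8 to fit the 23 across and 9 down.
(1,3) = 23 − 14 = 9 completes the 23 across.
(2,1) = 8 − 6 = 2 completes the 8 down.
(2,2) = 9 − 8 = 1 completes the 9 down.
(2,3) = 10 − 3 = 7 completes the 10 across.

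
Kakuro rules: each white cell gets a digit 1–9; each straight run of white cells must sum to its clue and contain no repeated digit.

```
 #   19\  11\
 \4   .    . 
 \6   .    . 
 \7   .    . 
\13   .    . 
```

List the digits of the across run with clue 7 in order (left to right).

6, 1

4 in 2 cells must be {1,3}; 11 in 4 cells must be {1,2,3,5}.
Only 5 fits R4C2 under both its across sum 13 and down sum 11.
R4C1 = 13 − 5 = 8 completes the 13 across.
Nothing is forced directly, so branch on R1C1, whose candidates are 1 or 3. If R1C1 = 3: that forces R1C2 = 1, R2C2 = 2, R3C2 = 3, after which R2C1 would have to be in {4} for the 6 across but in {1,2,6,7} for the 19 down — contradiction. So R1C1 = 1.
R1C2 = 4 − 1 = 3 completes the 4 across.
R2C1 = 4: the only remaining digit allowed by both the 6 across and the 19 down.
R2C2 = 6 − 4 = 2 completes the 6 across.
R3C1 = 19 − 13 = 6 completes the 19 down.
R3C2 = 7 − 6 = 1 completes the 7 across.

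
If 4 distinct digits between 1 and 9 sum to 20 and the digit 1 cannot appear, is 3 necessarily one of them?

Counterexample: {2,4,5,9} sums to 20 under that restriction without using 3.

No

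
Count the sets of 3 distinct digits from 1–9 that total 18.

3 distinct digits from 1–9 sum between 6 and 24.

7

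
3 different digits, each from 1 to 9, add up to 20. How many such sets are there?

4

3 distinct digits from 1–9 sum between 6 and 24.
Enumerating: {3,8,9}, {4,7,9}, {5,6,9}, {5,7,8}.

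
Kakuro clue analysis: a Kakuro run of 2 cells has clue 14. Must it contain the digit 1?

Counterexample: {5,9} sums to 14 without using 1.

No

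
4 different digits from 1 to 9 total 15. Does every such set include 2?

Counterexample: {1,3,4,7} sums to 15 without using 2.

No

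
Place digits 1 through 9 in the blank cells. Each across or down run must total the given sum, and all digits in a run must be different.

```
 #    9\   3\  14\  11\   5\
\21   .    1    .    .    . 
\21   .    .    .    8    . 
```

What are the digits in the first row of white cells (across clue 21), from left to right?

3 in 2 cells must be {1,2}.
R1C4 = 11 − 8 = 3 completes the 11 down.
R2C2 = 3 − 1 = 2 completes the 3 down.
Given what's placed, R2C3 must be 6 to fit the 21 across and 14 down.
R1C3 = 14 − 6 = 8 completes the 14 down.
No cell is forced outright now. R2C1 can only be 1 or 4 (the digits allowed by both its 21 across and its 9 down). If R2C1 = 1: then R1C1 would have to be in {2,4,5,7} for the 21 across but in {8} for the 9 down — contradiction. So R2C1 = 4.
R1C1 = 9 − 4 = 5 completes the 9 down.
R1C5 = 21 − 17 = 4 completes the 21 across.

5 1 8 3 4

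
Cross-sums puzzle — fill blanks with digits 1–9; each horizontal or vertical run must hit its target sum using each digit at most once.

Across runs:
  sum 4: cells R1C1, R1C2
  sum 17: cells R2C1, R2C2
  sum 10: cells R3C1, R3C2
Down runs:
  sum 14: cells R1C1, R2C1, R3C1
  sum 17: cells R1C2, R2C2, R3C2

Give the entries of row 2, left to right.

4 in 2 cells must be {1,3}; 17 in 2 cells must be {8,9}.
Nothing is forced directly, so branch on R1C1, whose candidates are 1 or 3. If R1C1 = 3: that forces R1C2 = 1, R2C1 = 9, after which R2C2 would have to be in {8} for the 17 across but in {7,9} for the 17 down — contradiction. So R1C1 = 1.
R1C2 = 4 − 1 = 3 completes the 4 across.
Nothing is forced directly, so branch on R2C1, whose candidates are 8 or 9. If R2C1 = 8: that forces R2C2 = 9, after which R3C1 would have to be in {1,2,3,4,6,7,8,9} for the 10 across but in {5} for the 14 down — contradiction. So R2C1 = 9.
R2C2 = 17 − 9 = 8 completes the 17 across.
R3C1 = 14 − 10 = 4 completes the 14 down.
R3C2 = 10 − 4 = 6 completes the 10 across.

9 8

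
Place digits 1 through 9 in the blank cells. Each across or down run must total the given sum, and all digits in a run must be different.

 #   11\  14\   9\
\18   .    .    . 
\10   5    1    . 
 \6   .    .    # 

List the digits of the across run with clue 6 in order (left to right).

R2C3 = 10 − 6 = 4 completes the 10 across.
R1C3 = 9 − 4 = 5 completes the 9 down.
Given what's placed, R1C1 must be 4 to fit the 18 across and 11 down.
R1C2 = 18 − 9 = 9 completes the 18 across.
R3C1 = 11 − 9 = 2 completes the 11 down.
R3C2 = 6 − 2 = 4 completes the 6 across.

2 4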